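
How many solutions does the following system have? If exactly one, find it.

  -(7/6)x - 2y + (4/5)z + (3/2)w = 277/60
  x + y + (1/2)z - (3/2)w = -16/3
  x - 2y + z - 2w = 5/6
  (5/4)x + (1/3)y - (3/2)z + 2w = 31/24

x = -3/2, y = -5/2, z = -8/3, w = 0

Row-reduce the augmented matrix:
R1 ← R1 / (-7/6).
R2 ← R2 − 1·R1.
R3 ← R3 − 1·R1.
R4 ← R4 − 5/4·R1.
R2 ← R2 / (-5/7).
R1 ← R1 − 12/7·R2.
R3 ← R3 + 26/7·R2.
R4 ← R4 + 38/21·R2.
R3 ← R3 / (-112/25).
R1 ← R1 − 54/25·R3.
R2 ← R2 + 83/50·R3.
R4 ← R4 + 547/150·R3.
R4 ← R4 / (1285/336).
R1 ← R1 + 45/28·R4.
R2 ← R2 − 17/112·R4.
R3 ← R3 + 5/56·R4.
Reading off the reduced rows gives x = -3/2, y = -5/2, z = -8/3, w = 0.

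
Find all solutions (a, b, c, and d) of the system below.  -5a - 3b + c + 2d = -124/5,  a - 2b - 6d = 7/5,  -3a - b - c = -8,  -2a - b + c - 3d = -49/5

Row-reduce the augmented matrix:
R1 ← R1 / (-5).
R2 ← R2 − 1·R1.
R3 ← R3 + 3·R1.
R4 ← R4 + 2·R1.
R2 ← R2 / (-13/5).
R1 ← R1 − 3/5·R2.
R3 ← R3 − 4/5·R2.
R4 ← R4 − 1/5·R2.
R3 ← R3 / (-20/13).
R1 ← R1 + 2/13·R3.
R2 ← R2 + 1/13·R3.
R4 ← R4 − 8/13·R3.
R4 ← R4 / (-27/5).
R1 ← R1 + 7/5·R4.
R2 ← R2 − 23/10·R4.
R3 ← R3 − 19/10·R4.
Reading off the reduced rows gives a = 3, b = 2, c = -3, d = -2/5.

a = 3, b = 2, c = -3, d = -2/5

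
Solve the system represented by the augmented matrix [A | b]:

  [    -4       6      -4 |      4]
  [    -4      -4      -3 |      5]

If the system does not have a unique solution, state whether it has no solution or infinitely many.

infinitely many solutions

Row-reduce:
R1 ← R1 / (-4).
R2 ← R2 + 4·R1.
R2 ← R2 / (-10).
R1 ← R1 + 3/2·R2.
Rank is 2 with 3 unknowns, leaving x_3 free.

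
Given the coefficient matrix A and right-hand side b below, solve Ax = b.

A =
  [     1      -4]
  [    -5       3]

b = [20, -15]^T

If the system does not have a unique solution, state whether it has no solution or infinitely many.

x_1 = 0, x_2 = -5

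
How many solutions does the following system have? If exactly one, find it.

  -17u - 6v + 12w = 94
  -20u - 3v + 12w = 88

Row-reduce:
R1 ← R1 / (-17).
R2 ← R2 + 20·R1.
R2 ← R2 / (69/17).
R1 ← R1 − 6/17·R2.
Rank is 2 with 3 unknowns, leaving w free.

infinitely many solutions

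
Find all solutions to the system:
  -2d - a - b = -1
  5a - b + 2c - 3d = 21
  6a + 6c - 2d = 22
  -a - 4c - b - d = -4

no solution

Row-reduce:
R1 ← R1 / (-1).
R2 ← R2 − 5·R1.
R3 ← R3 − 6·R1.
R4 ← R4 + 1·R1.
R2 ← R2 / (-6).
R1 ← R1 − 1·R2.
R3 ← R3 + 6·R2.
R3 ← R3 / (4).
R1 ← R1 − 1/3·R3.
R2 ← R2 + 1/3·R3.
R4 ← R4 + 4·R3.
Row 4 reduces to 0 = -3, a contradiction. The system is inconsistent.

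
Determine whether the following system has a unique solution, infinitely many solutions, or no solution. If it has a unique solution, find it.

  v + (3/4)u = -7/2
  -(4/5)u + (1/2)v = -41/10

u = 2, v = -5

From equation 1: v = -7/2 − 3/4·u.
Substitute into equation 2 and solve: u = 2.
Then v = -5.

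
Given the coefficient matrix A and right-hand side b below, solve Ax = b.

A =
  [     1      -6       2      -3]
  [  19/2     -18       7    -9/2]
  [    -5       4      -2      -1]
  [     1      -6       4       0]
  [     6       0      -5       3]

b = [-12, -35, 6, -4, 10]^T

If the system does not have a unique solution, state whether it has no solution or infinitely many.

no solution

Row-reduce:
R2 ← R2 − 19/2·R1.
R3 ← R3 + 5·R1.
R4 ← R4 − 1·R1.
R5 ← R5 − 6·R1.
R2 ← R2 / (39).
R1 ← R1 + 6·R2.
R3 ← R3 + 26·R2.
R5 ← R5 − 36·R2.
Swap R3 and R4.
R3 ← R3 / (2).
R1 ← R1 − 2/13·R3.
R2 ← R2 + 4/13·R3.
R5 ← R5 + 77/13·R3.
Swap R4 and R5.
R4 ← R4 / (201/26).
R1 ← R1 − 6/13·R4.
R2 ← R2 − 14/13·R4.
R3 ← R3 − 3/2·R4.
Row 5 reduces to 0 = -4/3, a contradiction. The system is inconsistent.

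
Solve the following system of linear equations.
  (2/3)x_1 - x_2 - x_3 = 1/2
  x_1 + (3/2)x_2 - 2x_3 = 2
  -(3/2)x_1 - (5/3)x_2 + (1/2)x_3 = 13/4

x_1 = -3, x_2 = 0, x_3 = -5/2

Row-reduce the augmented matrix:
R1 ← R1 / (2/3).
R2 ← R2 − 1·R1.
R3 ← R3 + 3/2·R1.
R2 ← R2 / (3).
R1 ← R1 + 3/2·R2.
R3 ← R3 + 47/12·R2.
R3 ← R3 / (-173/72).
R1 ← R1 + 7/4·R3.
R2 ← R2 + 1/6·R3.
Reading off the reduced rows gives x_1 = -3, x_2 = 0, x_3 = -5/2.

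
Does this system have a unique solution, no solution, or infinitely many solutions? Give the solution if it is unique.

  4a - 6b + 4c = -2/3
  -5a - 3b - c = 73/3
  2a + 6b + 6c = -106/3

Row-reduce the augmented matrix:
R1 ← R1 / (4).
R2 ← R2 + 5·R1.
R3 ← R3 − 2·R1.
R2 ← R2 / (-21/2).
R1 ← R1 + 3/2·R2.
R3 ← R3 − 9·R2.
R3 ← R3 / (52/7).
R1 ← R1 − 3/7·R3.
R2 ← R2 + 8/21·R3.
Reading off the reduced rows gives a = -8/3, b = -3, c = -2.

a = -8/3, b = -3, c = -2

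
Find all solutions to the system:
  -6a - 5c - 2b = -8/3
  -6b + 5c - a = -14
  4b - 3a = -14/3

a = 2, b = 1/3, c = -2

Row-reduce the augmented matrix:
R1 ← R1 / (-6).
R2 ← R2 + 1·R1.
R3 ← R3 + 3·R1.
R2 ← R2 / (-17/3).
R1 ← R1 − 1/3·R2.
R3 ← R3 − 5·R2.
R3 ← R3 / (130/17).
R1 ← R1 − 20/17·R3.
R2 ← R2 + 35/34·R3.
Reading off the reduced rows gives a = 2, b = 1/3, c = -2.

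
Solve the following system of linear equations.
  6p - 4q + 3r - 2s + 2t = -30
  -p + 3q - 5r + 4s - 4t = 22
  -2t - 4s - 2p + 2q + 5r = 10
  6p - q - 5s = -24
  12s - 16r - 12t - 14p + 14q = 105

no solution

Row-reduce:
R1 ← R1 / (6).
R2 ← R2 + 1·R1.
R3 ← R3 + 2·R1.
R4 ← R4 − 6·R1.
R5 ← R5 + 14·R1.
R2 ← R2 / (7/3).
R1 ← R1 + 2/3·R2.
R3 ← R3 − 2/3·R2.
R4 ← R4 − 3·R2.
R5 ← R5 − 14/3·R2.
R3 ← R3 / (51/7).
R1 ← R1 + 11/14·R3.
R2 ← R2 + 27/14·R3.
R4 ← R4 − 39/14·R3.
R4 ← R4 / (-94/17).
R1 ← R1 − 5/51·R4.
R2 ← R2 − 1/17·R4.
R3 ← R3 + 40/51·R4.
Row 5 reduces to 0 = 1, a contradiction. The system is inconsistent.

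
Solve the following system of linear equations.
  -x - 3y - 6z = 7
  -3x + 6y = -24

Row-reduce:
R1 ← R1 / (-1).
R2 ← R2 + 3·R1.
R2 ← R2 / (15).
R1 ← R1 − 3·R2.
Rank is 2 with 3 unknowns, leaving z free.

infinitely many solutions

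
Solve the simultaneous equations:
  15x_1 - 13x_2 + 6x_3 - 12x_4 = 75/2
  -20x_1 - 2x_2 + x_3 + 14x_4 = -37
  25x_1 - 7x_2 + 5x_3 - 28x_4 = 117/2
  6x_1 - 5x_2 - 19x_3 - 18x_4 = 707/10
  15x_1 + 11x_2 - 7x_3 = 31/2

Row-reduce the augmented matrix:
R1 ← R1 / (15).
R2 ← R2 + 20·R1.
R3 ← R3 − 25·R1.
R4 ← R4 − 6·R1.
R5 ← R5 − 15·R1.
R2 ← R2 / (-58/3).
R1 ← R1 + 13/15·R2.
R3 ← R3 − 44/3·R2.
R4 ← R4 − 1/5·R2.
R5 ← R5 − 24·R2.
R3 ← R3 / (53/29).
R1 ← R1 + 1/290·R3.
R2 ← R2 + 27/58·R3.
R4 ← R4 + 6179/290·R3.
R5 ← R5 + 53/29·R3.
R4 ← R4 / (-32907/265).
R1 ← R1 + 193/265·R4.
R2 ← R2 + 123/53·R4.
R3 ← R3 + 276/53·R4.
R5 reduces to 0 = 0, so the extra equation is consistent.
Reading off the reduced rows gives x_1 = 6/5, x_2 = -3/2, x_3 = -2, x_4 = -1.

x_1 = 6/5, x_2 = -3/2, x_3 = -2, x_4 = -1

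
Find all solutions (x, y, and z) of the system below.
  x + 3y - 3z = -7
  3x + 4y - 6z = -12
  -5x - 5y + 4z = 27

x = -4, y = -3, z = -2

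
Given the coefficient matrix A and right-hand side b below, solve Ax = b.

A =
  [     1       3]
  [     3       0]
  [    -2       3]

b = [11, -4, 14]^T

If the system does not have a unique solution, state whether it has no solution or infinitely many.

no solution

Row-reduce:
R2 ← R2 − 3·R1.
R3 ← R3 + 2·R1.
R2 ← R2 / (-9).
R1 ← R1 − 3·R2.
R3 ← R3 − 9·R2.
Row 3 reduces to 0 = -1, a contradiction. The system is inconsistent.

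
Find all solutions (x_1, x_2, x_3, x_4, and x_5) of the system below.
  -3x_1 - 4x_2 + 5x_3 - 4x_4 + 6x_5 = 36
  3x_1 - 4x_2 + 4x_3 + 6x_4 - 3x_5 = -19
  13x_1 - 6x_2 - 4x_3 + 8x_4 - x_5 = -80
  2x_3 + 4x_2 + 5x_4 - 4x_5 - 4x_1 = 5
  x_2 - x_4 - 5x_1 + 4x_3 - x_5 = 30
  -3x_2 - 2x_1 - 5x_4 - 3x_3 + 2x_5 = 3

no solution

Row-reduce:
R1 ← R1 / (-3).
R2 ← R2 − 3·R1.
R3 ← R3 − 13·R1.
R4 ← R4 + 4·R1.
R5 ← R5 + 5·R1.
R6 ← R6 + 2·R1.
R2 ← R2 / (-8).
R1 ← R1 − 4/3·R2.
R3 ← R3 + 70/3·R2.
R4 ← R4 − 28/3·R2.
R5 ← R5 − 23/3·R2.
R6 ← R6 + 1/3·R2.
R3 ← R3 / (-103/12).
R1 ← R1 + 1/6·R3.
R2 ← R2 + 9/8·R3.
R4 ← R4 − 35/6·R3.
R5 ← R5 − 103/24·R3.
R6 ← R6 + 161/24·R3.
R4 ← R4 / (243/103).
R1 ← R1 − 202/103·R4.
R2 ← R2 − 179/103·R4.
R3 ← R3 − 182/103·R4.
R6 ← R6 − 972/103·R4.
Swap R5 and R6.
R5 ← R5 / (-25).
R1 ← R1 + 955/243·R5.
R2 ← R2 + 1064/243·R5.
R3 ← R3 + 923/243·R5.
R4 ← R4 − 262/243·R5.
Row 6 reduces to 0 = -1/2, a contradiction. The system is inconsistent.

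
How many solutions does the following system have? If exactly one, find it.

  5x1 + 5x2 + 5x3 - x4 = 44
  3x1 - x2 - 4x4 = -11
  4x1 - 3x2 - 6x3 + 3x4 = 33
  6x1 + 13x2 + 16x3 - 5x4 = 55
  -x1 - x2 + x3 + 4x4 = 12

x1 = 6, x2 = 5, x3 = -1, x4 = 6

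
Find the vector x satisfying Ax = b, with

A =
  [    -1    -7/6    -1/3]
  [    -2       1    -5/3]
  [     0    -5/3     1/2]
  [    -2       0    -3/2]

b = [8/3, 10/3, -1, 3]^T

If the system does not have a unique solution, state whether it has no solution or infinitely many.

no solution

Row-reduce:
R1 ← R1 / (-1).
R2 ← R2 + 2·R1.
R4 ← R4 + 2·R1.
R2 ← R2 / (10/3).
R1 ← R1 − 7/6·R2.
R3 ← R3 + 5/3·R2.
R4 ← R4 − 7/3·R2.
Swap R3 and R4.
R3 ← R3 / (-2/15).
R1 ← R1 − 41/60·R3.
R2 ← R2 + 3/10·R3.
Row 4 reduces to 0 = -2, a contradiction. The system is inconsistent.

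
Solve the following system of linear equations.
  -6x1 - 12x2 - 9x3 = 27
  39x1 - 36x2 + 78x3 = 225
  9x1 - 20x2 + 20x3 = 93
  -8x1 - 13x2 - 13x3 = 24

x1 = -3, x2 = -3, x3 = 3

Row-reduce the augmented matrix:
R1 ← R1 / (-6).
R2 ← R2 − 39·R1.
R3 ← R3 − 9·R1.
R4 ← R4 + 8·R1.
R2 ← R2 / (-114).
R1 ← R1 − 2·R2.
R3 ← R3 + 38·R2.
R4 ← R4 − 3·R2.
Swap R3 and R4.
R3 ← R3 / (-37/76).
R1 ← R1 − 35/19·R3.
R2 ← R2 + 13/76·R3.
R4 reduces to 0 = 0, so the extra equation is consistent.
Reading off the reduced rows gives x1 = -3, x2 = -3, x3 = 3.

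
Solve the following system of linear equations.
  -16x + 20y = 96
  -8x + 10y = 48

Row-reduce:
R1 ← R1 / (-16).
R2 ← R2 + 8·R1.
Rank is 1 with 2 unknowns, leaving y free.

infinitely many solutions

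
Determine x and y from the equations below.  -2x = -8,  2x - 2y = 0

x = 4, y = 4

Row-reduce the augmented matrix:
R1 ← R1 / (-2).
R2 ← R2 − 2·R1.
R2 ← R2 / (-2).
Reading off the reduced rows gives x = 4, y = 4.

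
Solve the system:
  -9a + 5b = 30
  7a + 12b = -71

a = -5, b = -3

Row-reduce the augmented matrix:
R1 ← R1 / (-9).
R2 ← R2 − 7·R1.
R2 ← R2 / (143/9).
R1 ← R1 + 5/9·R2.
Reading off the reduced rows gives a = -5, b = -3.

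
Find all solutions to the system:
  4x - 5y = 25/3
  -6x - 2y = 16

x = -5/3, y = -3

Row-reduce the augmented matrix:
R1 ← R1 / (4).
R2 ← R2 + 6·R1.
R2 ← R2 / (-19/2).
R1 ← R1 + 5/4·R2.
Reading off the reduced rows gives x = -5/3, y = -3.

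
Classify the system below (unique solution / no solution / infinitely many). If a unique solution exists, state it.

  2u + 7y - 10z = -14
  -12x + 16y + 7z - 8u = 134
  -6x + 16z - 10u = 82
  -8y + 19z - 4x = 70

Row-reduce the augmented matrix:
Swap R1 and R2.
R1 ← R1 / (-12).
R3 ← R3 + 6·R1.
R4 ← R4 + 4·R1.
R2 ← R2 / (7).
R1 ← R1 + 4/3·R2.
R3 ← R3 + 8·R2.
R4 ← R4 + 40/3·R2.
R3 ← R3 / (15/14).
R1 ← R1 + 209/84·R3.
R2 ← R2 + 10/7·R3.
R4 ← R4 + 50/21·R3.
R4 ← R4 / (-16/9).
R1 ← R1 + 341/45·R4.
R2 ← R2 + 14/3·R4.
R3 ← R3 + 52/15·R4.
Reading off the reduced rows gives x = -1, y = 6, z = 6, u = 2.

x = -1, y = 6, z = 6, u = 2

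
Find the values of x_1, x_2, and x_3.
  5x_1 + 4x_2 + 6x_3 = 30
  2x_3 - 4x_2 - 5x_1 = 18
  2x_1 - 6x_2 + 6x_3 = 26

x_1 = -2, x_2 = 1, x_3 = 6

Row-reduce the augmented matrix:
R1 ← R1 / (5).
R2 ← R2 + 5·R1.
R3 ← R3 − 2·R1.
Swap R2 and R3.
R2 ← R2 / (-38/5).
R1 ← R1 − 4/5·R2.
R3 ← R3 / (8).
R1 ← R1 − 30/19·R3.
R2 ← R2 + 9/19·R3.
Reading off the reduced rows gives x_1 = -2, x_2 = 1, x_3 = 6.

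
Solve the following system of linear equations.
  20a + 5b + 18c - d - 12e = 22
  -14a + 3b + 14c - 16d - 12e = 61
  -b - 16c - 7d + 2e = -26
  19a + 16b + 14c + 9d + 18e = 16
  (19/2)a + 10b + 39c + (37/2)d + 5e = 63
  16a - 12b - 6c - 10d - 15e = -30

Row-reduce:
R1 ← R1 / (20).
R2 ← R2 + 14·R1.
R4 ← R4 − 19·R1.
R5 ← R5 − 19/2·R1.
R6 ← R6 − 16·R1.
R2 ← R2 / (13/2).
R1 ← R1 − 1/4·R2.
R3 ← R3 + 1·R2.
R4 ← R4 − 45/4·R2.
R5 ← R5 − 61/8·R2.
R6 ← R6 + 16·R2.
R3 ← R3 / (-774/65).
R1 ← R1 + 8/65·R3.
R2 ← R2 − 266/65·R3.
R4 ← R4 + 3194/65·R3.
R5 ← R5 + 49/65·R3.
R6 ← R6 − 586/13·R3.
R4 ← R4 / (60637/774).
R1 ← R1 − 535/774·R4.
R2 ← R2 + 2267/387·R4.
R3 ← R3 − 311/387·R4.
R5 ← R5 − 60637/1548·R4.
R6 ← R6 + 33488/387·R4.
Swap R5 and R6.
R5 ← R5 / (1014839/60637).
R1 ← R1 + 25224/60637·R5.
R2 ← R2 − 100654/60637·R5.
R3 ← R3 + 37373/60637·R5.
R4 ← R4 − 53720/60637·R5.
Row 6 reduces to 0 = 3, a contradiction. The system is inconsistent.

no solution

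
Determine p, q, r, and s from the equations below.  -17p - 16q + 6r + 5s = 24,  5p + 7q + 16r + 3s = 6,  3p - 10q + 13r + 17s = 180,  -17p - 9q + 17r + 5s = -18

Row-reduce the augmented matrix:
R1 ← R1 / (-17).
R2 ← R2 − 5·R1.
R3 ← R3 − 3·R1.
R4 ← R4 + 17·R1.
R2 ← R2 / (39/17).
R1 ← R1 − 16/17·R2.
R3 ← R3 + 218/17·R2.
R4 ← R4 − 7·R2.
R3 ← R3 / (4421/39).
R1 ← R1 + 298/39·R3.
R2 ← R2 − 302/39·R3.
R4 ← R4 + 1685/39·R3.
R4 ← R4 / (11932/4421).
R1 ← R1 − 3367/4421·R4.
R2 ← R2 + 4332/4421·R4.
R3 ← R3 − 1672/4421·R4.
Reading off the reduced rows gives p = 6, q = -6, r = 0, s = 6.

p = 6, q = -6, r = 0, s = 6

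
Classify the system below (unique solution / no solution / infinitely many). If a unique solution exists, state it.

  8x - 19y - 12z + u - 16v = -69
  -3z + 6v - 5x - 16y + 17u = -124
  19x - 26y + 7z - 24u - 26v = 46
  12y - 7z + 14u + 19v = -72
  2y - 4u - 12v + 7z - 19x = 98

infinitely many solutions

Row-reduce:
R1 ← R1 / (8).
R2 ← R2 + 5·R1.
R3 ← R3 − 19·R1.
R5 ← R5 + 19·R1.
R2 ← R2 / (-223/8).
R1 ← R1 + 19/8·R2.
R3 ← R3 − 153/8·R2.
R4 ← R4 − 12·R2.
R5 ← R5 + 345/8·R2.
R3 ← R3 / (6310/223).
R1 ← R1 + 135/223·R3.
R2 ← R2 − 84/223·R3.
R4 ← R4 + 2569/223·R3.
R5 ← R5 + 1172/223·R3.
R4 ← R4 / (19905/1262).
R1 ← R1 + 2123/1262·R4.
R2 ← R2 + 279/631·R4.
R3 ← R3 + 637/1262·R4.
R5 ← R5 + 19905/631·R4.
Rank is 4 with 5 unknowns, leaving v free.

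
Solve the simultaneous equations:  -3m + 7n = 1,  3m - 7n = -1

infinitely many solutions

Row-reduce:
R1 ← R1 / (-3).
R2 ← R2 − 3·R1.
Rank is 1 with 2 unknowns, leaving n free.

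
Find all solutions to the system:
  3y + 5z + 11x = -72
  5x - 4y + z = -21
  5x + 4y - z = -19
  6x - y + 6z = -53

Row-reduce the augmented matrix:
R1 ← R1 / (11).
R2 ← R2 − 5·R1.
R3 ← R3 − 5·R1.
R4 ← R4 − 6·R1.
R2 ← R2 / (-59/11).
R1 ← R1 − 3/11·R2.
R3 ← R3 − 29/11·R2.
R4 ← R4 + 29/11·R2.
R3 ← R3 / (-230/59).
R1 ← R1 − 23/59·R3.
R2 ← R2 − 14/59·R3.
R4 ← R4 − 230/59·R3.
R4 reduces to 0 = 0, so the extra equation is consistent.
Reading off the reduced rows gives x = -4, y = -1, z = -5.

x = -4, y = -1, z = -5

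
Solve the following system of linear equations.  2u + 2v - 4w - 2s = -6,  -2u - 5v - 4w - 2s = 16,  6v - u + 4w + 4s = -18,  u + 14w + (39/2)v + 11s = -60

Row-reduce:
R1 ← R1 / (2).
R2 ← R2 + 2·R1.
R3 ← R3 + 1·R1.
R4 ← R4 − 1·R1.
R2 ← R2 / (-3).
R1 ← R1 − 1·R2.
R3 ← R3 − 7·R2.
R4 ← R4 − 37/2·R2.
R3 ← R3 / (-50/3).
R1 ← R1 + 14/3·R3.
R2 ← R2 − 8/3·R3.
R4 ← R4 + 100/3·R3.
Rank is 3 with 4 unknowns, leaving s free.

infinitely many solutions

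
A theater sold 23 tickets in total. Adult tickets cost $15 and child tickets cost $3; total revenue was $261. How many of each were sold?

adult tickets: 16, child tickets: 7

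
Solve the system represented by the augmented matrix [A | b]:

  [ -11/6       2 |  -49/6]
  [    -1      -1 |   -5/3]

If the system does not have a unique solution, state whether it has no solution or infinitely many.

From equation 2: x_1 = 5/3 − x_2.
Substitute into equation 1 and solve: x_2 = -4/3.
Then x_1 = 3.

x_1 = 3, x_2 = -4/3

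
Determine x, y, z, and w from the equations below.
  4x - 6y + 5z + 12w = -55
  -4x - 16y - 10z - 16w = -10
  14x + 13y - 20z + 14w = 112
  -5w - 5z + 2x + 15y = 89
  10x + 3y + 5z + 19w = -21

Row-reduce the augmented matrix:
R1 ← R1 / (4).
R2 ← R2 + 4·R1.
R3 ← R3 − 14·R1.
R4 ← R4 − 2·R1.
R5 ← R5 − 10·R1.
R2 ← R2 / (-22).
R1 ← R1 + 3/2·R2.
R3 ← R3 − 34·R2.
R4 ← R4 − 18·R2.
R5 ← R5 − 18·R2.
R3 ← R3 / (-995/22).
R1 ← R1 − 35/22·R3.
R2 ← R2 − 5/22·R3.
R4 ← R4 + 255/22·R3.
R5 ← R5 + 255/22·R3.
R4 ← R4 / (-1097/199).
R1 ← R1 − 412/199·R4.
R2 ← R2 − 2/199·R4.
R3 ← R3 − 752/995·R4.
R5 ← R5 + 1097/199·R4.
R5 reduces to 0 = 0, so the extra equation is consistent.
Reading off the reduced rows gives x = 2, y = 4, z = -3, w = -2.

x = 2, y = 4, z = -3, w = -2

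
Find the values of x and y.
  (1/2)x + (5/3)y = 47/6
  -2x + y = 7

x = -1, y = 5

Row-reduce the augmented matrix:
R1 ← R1 / (1/2).
R2 ← R2 + 2·R1.
R2 ← R2 / (23/3).
R1 ← R1 − 10/3·R2.
Reading off the reduced rows gives x = -1, y = 5.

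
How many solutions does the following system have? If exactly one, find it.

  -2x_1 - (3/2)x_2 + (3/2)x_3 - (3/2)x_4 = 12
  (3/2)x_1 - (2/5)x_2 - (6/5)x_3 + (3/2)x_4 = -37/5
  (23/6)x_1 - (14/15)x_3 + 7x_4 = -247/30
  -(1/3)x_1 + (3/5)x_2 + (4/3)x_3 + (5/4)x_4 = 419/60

Row-reduce:
R1 ← R1 / (-2).
R2 ← R2 − 3/2·R1.
R3 ← R3 − 23/6·R1.
R4 ← R4 + 1/3·R1.
R2 ← R2 / (-61/40).
R1 ← R1 − 3/4·R2.
R3 ← R3 + 23/8·R2.
R4 ← R4 − 17/20·R2.
R3 ← R3 / (1906/915).
R1 ← R1 + 48/61·R3.
R2 ← R2 − 3/61·R3.
R4 ← R4 − 953/915·R3.
Rank is 3 with 4 unknowns, leaving x_4 free.

infinitely many solutions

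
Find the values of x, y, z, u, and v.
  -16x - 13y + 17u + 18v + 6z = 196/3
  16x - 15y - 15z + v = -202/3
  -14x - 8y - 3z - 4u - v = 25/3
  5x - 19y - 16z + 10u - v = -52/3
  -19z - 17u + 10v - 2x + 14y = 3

Row-reduce the augmented matrix:
R1 ← R1 / (-16).
R2 ← R2 − 16·R1.
R3 ← R3 + 14·R1.
R4 ← R4 − 5·R1.
R5 ← R5 + 2·R1.
R2 ← R2 / (-28).
R1 ← R1 − 13/16·R2.
R3 ← R3 − 27/8·R2.
R4 ← R4 + 369/16·R2.
R5 ← R5 − 125/8·R2.
R3 ← R3 / (-2091/224).
R1 ← R1 + 285/448·R3.
R2 ← R2 − 9/28·R3.
R4 ← R4 + 3007/448·R3.
R5 ← R5 + 5549/224·R3.
R4 ← R4 / (56075/4182).
R1 ← R1 − 805/1394·R4.
R2 ← R2 + 827/697·R4.
R3 ← R3 − 3769/2091·R4.
R5 ← R5 − 73213/2091·R4.
R5 ← R5 / (3272757/56075).
R1 ← R1 − 4921/11215·R5.
R2 ← R2 + 69084/56075·R5.
R3 ← R3 − 91591/56075·R5.
R4 ← R4 + 2624/56075·R5.
Reading off the reduced rows gives x = -8/3, y = 7/3, z = -2/3, u = 3, v = 1/3.

x = -8/3, y = 7/3, z = -2/3, u = 3, v = 1/3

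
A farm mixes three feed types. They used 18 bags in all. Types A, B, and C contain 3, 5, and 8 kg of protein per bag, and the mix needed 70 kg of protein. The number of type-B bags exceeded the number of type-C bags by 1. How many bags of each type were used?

Let a = type-A bags, b = type-B bags, c = type-C bags.
  a + c + b = 18
  8c + 3a + 5b = 70
  b - c = 1
Row-reduce the augmented matrix:
R2 ← R2 − 3·R1.
R2 ← R2 / (2).
R1 ← R1 − 1·R2.
R3 ← R3 − 1·R2.
R3 ← R3 / (-7/2).
R1 ← R1 + 3/2·R3.
R2 ← R2 − 5/2·R3.
Reading off the reduced rows gives a = 13, b = 3, c = 2.

type-A bags: 13, type-B bags: 3, type-C bags: 2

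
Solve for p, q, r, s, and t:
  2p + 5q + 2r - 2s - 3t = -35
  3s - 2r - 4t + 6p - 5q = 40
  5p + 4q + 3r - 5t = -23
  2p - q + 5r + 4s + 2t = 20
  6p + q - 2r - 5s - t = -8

p = 2, q = -5, r = -1, s = 3, t = 2

Row-reduce the augmented matrix:
R1 ← R1 / (2).
R2 ← R2 − 6·R1.
R3 ← R3 − 5·R1.
R4 ← R4 − 2·R1.
R5 ← R5 − 6·R1.
R2 ← R2 / (-20).
R1 ← R1 − 5/2·R2.
R3 ← R3 + 17/2·R2.
R4 ← R4 + 6·R2.
R5 ← R5 + 14·R2.
R3 ← R3 / (7/5).
R2 ← R2 − 2/5·R3.
R4 ← R4 − 27/5·R3.
R5 ← R5 + 12/5·R3.
R4 ← R4 / (-69/56).
R1 ← R1 − 1/8·R4.
R2 ← R2 + 11/14·R4.
R3 ← R3 − 47/56·R4.
R5 ← R5 + 23/7·R4.
R5 ← R5 / (-1/3).
R1 ← R1 + 2/3·R5.
R2 ← R2 + 5/3·R5.
R3 ← R3 − 5/3·R5.
R4 ← R4 + 5/3·R5.
Reading off the reduced rows gives p = 2, q = -5, r = -1, s = 3, t = 2.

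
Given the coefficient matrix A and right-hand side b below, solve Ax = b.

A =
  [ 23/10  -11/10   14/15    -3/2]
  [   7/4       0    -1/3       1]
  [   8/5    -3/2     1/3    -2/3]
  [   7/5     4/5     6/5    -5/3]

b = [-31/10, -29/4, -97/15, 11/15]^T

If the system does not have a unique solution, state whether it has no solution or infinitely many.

no solution

Row-reduce:
R1 ← R1 / (23/10).
R2 ← R2 − 7/4·R1.
R3 ← R3 − 8/5·R1.
R4 ← R4 − 7/5·R1.
R2 ← R2 / (77/92).
R1 ← R1 + 11/23·R2.
R3 ← R3 + 169/230·R2.
R4 ← R4 − 169/115·R2.
R3 ← R3 / (-1423/1155).
R1 ← R1 + 4/21·R3.
R2 ← R2 + 96/77·R3.
R4 ← R4 − 2846/1155·R3.
Row 4 reduces to 0 = -6, a contradiction. The system is inconsistent.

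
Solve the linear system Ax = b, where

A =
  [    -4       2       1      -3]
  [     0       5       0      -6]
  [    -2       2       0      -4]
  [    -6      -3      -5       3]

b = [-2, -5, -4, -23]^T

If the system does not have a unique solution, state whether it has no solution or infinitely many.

x_1 = 1, x_2 = -1, x_3 = 4, x_4 = 0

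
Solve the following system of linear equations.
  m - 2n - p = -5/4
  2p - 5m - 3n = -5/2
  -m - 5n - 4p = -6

Row-reduce the augmented matrix:
R2 ← R2 + 5·R1.
R3 ← R3 + 1·R1.
R2 ← R2 / (-13).
R1 ← R1 + 2·R2.
R3 ← R3 + 7·R2.
R3 ← R3 / (-44/13).
R1 ← R1 + 7/13·R3.
R2 ← R2 − 3/13·R3.
Reading off the reduced rows gives m = 1/2, n = 1/2, p = 3/4.

m = 1/2, n = 1/2, p = 3/4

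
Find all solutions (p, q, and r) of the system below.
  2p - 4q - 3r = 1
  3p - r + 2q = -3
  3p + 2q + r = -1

p = 0, q = -1, r = 1

Row-reduce the augmented matrix:
R1 ← R1 / (2).
R2 ← R2 − 3·R1.
R3 ← R3 − 3·R1.
R2 ← R2 / (8).
R1 ← R1 + 2·R2.
R3 ← R3 − 8·R2.
R3 ← R3 / (2).
R1 ← R1 + 5/8·R3.
R2 ← R2 − 7/16·R3.
Reading off the reduced rows gives p = 0, q = -1, r = 1.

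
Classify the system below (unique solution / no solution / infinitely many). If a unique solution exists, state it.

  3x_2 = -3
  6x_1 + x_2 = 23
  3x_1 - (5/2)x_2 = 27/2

Row-reduce:
Swap R1 and R2.
R1 ← R1 / (6).
R3 ← R3 − 3·R1.
R2 ← R2 / (3).
R1 ← R1 − 1/6·R2.
R3 ← R3 + 3·R2.
Row 3 reduces to 0 = -1, a contradiction. The system is inconsistent.

no solution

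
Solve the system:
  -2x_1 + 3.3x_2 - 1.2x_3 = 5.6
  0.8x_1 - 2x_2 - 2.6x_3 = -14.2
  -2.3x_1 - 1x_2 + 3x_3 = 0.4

Row-reduce the augmented matrix:
R1 ← R1 / (-2).
R2 ← R2 − 4/5·R1.
R3 ← R3 + 23/10·R1.
R2 ← R2 / (-17/25).
R1 ← R1 + 33/20·R2.
R3 ← R3 + 959/200·R2.
R3 ← R3 / (17747/680).
R1 ← R1 − 549/68·R3.
R2 ← R2 − 77/17·R3.
Reading off the reduced rows gives x_1 = 2, x_2 = 4, x_3 = 3.

x_1 = 2, x_2 = 4, x_3 = 3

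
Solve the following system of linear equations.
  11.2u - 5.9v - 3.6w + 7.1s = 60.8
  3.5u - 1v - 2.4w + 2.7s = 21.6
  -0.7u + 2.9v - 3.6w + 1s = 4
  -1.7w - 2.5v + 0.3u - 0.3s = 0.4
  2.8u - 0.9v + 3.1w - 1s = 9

u = 5, v = 1, w = -1, s = 1

Row-reduce the augmented matrix:
R1 ← R1 / (56/5).
R2 ← R2 − 7/2·R1.
R3 ← R3 + 7/10·R1.
R4 ← R4 − 3/10·R1.
R5 ← R5 − 14/5·R1.
R2 ← R2 / (27/32).
R1 ← R1 + 59/112·R2.
R3 ← R3 − 81/32·R2.
R4 ← R4 + 2623/1120·R2.
R5 ← R5 − 23/40·R2.
Swap R3 and R4.
R3 ← R3 / (-16199/3150).
R1 ← R1 + 352/315·R3.
R2 ← R2 + 68/45·R3.
R5 ← R5 − 2191/450·R3.
Swap R4 and R5.
R4 ← R4 / (-186479/80995).
R1 ← R1 − 36479/48597·R4.
R2 ← R2 − 15643/48597·R4.
R3 ← R3 + 7991/48597·R4.
R5 reduces to 0 = 0, so the extra equation is consistent.
Reading off the reduced rows gives u = 5, v = 1, w = -1, s = 1.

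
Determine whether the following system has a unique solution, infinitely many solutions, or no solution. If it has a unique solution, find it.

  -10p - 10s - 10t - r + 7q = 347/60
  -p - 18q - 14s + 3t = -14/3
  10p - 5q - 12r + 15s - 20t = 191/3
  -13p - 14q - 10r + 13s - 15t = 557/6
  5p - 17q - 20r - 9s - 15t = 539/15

p = -4/3, q = -7/5, r = -1/4, s = 9/5, t = -2

Row-reduce the augmented matrix:
R1 ← R1 / (-10).
R2 ← R2 + 1·R1.
R3 ← R3 − 10·R1.
R4 ← R4 + 13·R1.
R5 ← R5 − 5·R1.
R2 ← R2 / (-187/10).
R1 ← R1 + 7/10·R2.
R3 ← R3 − 2·R2.
R4 ← R4 + 231/10·R2.
R5 ← R5 + 27/2·R2.
R3 ← R3 / (-2429/187).
R1 ← R1 − 18/187·R3.
R2 ← R2 + 1/187·R3.
R4 ← R4 + 150/17·R3.
R5 ← R5 + 3847/187·R3.
R4 ← R4 / (96205/2429).
R1 ← R1 − 3676/2429·R4.
R2 ← R2 − 1685/2429·R4.
R3 ← R3 + 675/2429·R4.
R5 ← R5 + 25096/2429·R4.
R5 ← R5 / (2633866/96205).
R1 ← R1 − 12389/96205·R5.
R2 ← R2 + 8312/19241·R5.
R3 ← R3 − 45580/19241·R5.
R4 ← R4 − 31934/96205·R5.
Reading off the reduced rows gives p = -4/3, q = -7/5, r = -1/4, s = 9/5, t = -2.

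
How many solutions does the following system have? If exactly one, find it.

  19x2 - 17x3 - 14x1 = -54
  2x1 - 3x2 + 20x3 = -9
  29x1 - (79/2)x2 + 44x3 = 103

no solution

Row-reduce:
R1 ← R1 / (-14).
R2 ← R2 − 2·R1.
R3 ← R3 − 29·R1.
R2 ← R2 / (-2/7).
R1 ← R1 + 19/14·R2.
R3 ← R3 + 1/7·R2.
Row 3 reduces to 0 = -1/2, a contradiction. The system is inconsistent.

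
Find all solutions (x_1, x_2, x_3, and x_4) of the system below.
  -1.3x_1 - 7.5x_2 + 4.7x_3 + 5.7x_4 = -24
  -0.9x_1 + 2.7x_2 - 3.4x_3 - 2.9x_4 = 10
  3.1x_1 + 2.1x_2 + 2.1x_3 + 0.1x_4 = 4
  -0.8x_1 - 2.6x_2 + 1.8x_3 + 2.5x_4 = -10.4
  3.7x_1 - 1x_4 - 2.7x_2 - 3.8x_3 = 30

x_1 = 4, x_2 = 0, x_3 = -4, x_4 = 0

Row-reduce the augmented matrix:
R1 ← R1 / (-13/10).
R2 ← R2 + 9/10·R1.
R3 ← R3 − 31/10·R1.
R4 ← R4 + 4/5·R1.
R5 ← R5 − 37/10·R1.
R2 ← R2 / (513/65).
R1 ← R1 − 75/13·R2.
R3 ← R3 + 1026/65·R2.
R4 ← R4 − 131/65·R2.
R5 ← R5 + 1563/65·R2.
Swap R3 and R4.
R3 ← R3 / (3113/5130).
R1 ← R1 − 427/342·R3.
R2 ← R2 + 865/1026·R3.
R5 ← R5 + 1829/171·R3.
Swap R4 and R5.
R4 ← R4 / (230899/31130).
R1 ← R1 + 5627/6226·R4.
R2 ← R2 − 1005/6226·R4.
R3 ← R3 − 3799/3113·R4.
R5 reduces to 0 = 0, so the extra equation is consistent.
Reading off the reduced rows gives x_1 = 4, x_2 = 0, x_3 = -4, x_4 = 0.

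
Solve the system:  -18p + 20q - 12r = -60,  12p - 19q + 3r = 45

infinitely many solutions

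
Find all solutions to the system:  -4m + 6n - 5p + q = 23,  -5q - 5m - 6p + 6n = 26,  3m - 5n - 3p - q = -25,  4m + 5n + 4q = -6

m = -4, n = 2, p = 1, q = 0

Row-reduce the augmented matrix:
R1 ← R1 / (-4).
R2 ← R2 + 5·R1.
R3 ← R3 − 3·R1.
R4 ← R4 − 4·R1.
R2 ← R2 / (-3/2).
R1 ← R1 + 3/2·R2.
R3 ← R3 + 1/2·R2.
R4 ← R4 − 11·R2.
R3 ← R3 / (-41/6).
R1 ← R1 − 1·R3.
R2 ← R2 + 1/6·R3.
R4 ← R4 + 19/6·R3.
R4 ← R4 / (-1709/41).
R1 ← R1 − 257/41·R4.
R2 ← R2 − 169/41·R4.
R3 ← R3 + 11/41·R4.
Reading off the reduced rows gives m = -4, n = 2, p = 1, q = 0.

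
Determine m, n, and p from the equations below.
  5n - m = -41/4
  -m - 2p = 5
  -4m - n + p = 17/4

Row-reduce the augmented matrix:
R1 ← R1 / (-1).
R2 ← R2 + 1·R1.
R3 ← R3 + 4·R1.
R2 ← R2 / (-5).
R1 ← R1 + 5·R2.
R3 ← R3 + 21·R2.
R3 ← R3 / (47/5).
R1 ← R1 − 2·R3.
R2 ← R2 − 2/5·R3.
Reading off the reduced rows gives m = -1, n = -9/4, p = -2.

m = -1, n = -9/4, p = -2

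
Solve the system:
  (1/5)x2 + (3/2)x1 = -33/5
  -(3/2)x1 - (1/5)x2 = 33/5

Row-reduce:
R1 ← R1 / (3/2).
R2 ← R2 + 3/2·R1.
Rank is 1 with 2 unknowns, leaving x2 free.

infinitely many solutions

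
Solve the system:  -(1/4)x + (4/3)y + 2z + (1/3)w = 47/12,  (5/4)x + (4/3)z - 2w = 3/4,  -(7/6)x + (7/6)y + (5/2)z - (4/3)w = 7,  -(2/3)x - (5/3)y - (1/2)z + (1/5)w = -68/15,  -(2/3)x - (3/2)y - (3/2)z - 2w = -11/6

no solution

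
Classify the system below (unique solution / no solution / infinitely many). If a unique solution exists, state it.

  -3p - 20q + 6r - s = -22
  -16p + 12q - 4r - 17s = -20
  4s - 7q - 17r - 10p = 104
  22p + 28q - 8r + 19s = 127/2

Row-reduce:
R1 ← R1 / (-3).
R2 ← R2 + 16·R1.
R3 ← R3 + 10·R1.
R4 ← R4 − 22·R1.
R2 ← R2 / (356/3).
R1 ← R1 − 20/3·R2.
R3 ← R3 − 179/3·R2.
R4 ← R4 + 356/3·R2.
R3 ← R3 / (-1682/89).
R1 ← R1 − 2/89·R3.
R2 ← R2 + 27/89·R3.
Row 4 reduces to 0 = -1/2, a contradiction. The system is inconsistent.

no solution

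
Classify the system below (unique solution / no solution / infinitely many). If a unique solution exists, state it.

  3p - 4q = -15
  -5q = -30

p = 3, q = 6

Row-reduce the augmented matrix:
R1 ← R1 / (3).
R2 ← R2 / (-5).
R1 ← R1 + 4/3·R2.
Reading off the reduced rows gives p = 3, q = 6.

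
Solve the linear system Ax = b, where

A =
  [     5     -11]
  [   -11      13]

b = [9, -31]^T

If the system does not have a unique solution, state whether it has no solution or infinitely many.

x_1 = 4, x_2 = 1

Row-reduce the augmented matrix:
R1 ← R1 / (5).
R2 ← R2 + 11·R1.
R2 ← R2 / (-56/5).
R1 ← R1 + 11/5·R2.
Reading off the reduced rows gives x_1 = 4, x_2 = 1.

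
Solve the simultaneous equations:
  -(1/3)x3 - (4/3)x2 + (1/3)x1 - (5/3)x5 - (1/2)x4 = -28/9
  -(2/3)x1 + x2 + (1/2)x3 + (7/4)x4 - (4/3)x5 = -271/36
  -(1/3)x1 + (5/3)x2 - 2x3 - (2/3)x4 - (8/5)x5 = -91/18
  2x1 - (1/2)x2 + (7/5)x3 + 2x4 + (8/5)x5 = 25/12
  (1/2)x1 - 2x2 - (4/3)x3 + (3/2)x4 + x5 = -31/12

x1 = 2/3, x2 = 0, x3 = 5/4, x4 = -5/2, x5 = 5/2

Row-reduce the augmented matrix:
R1 ← R1 / (1/3).
R2 ← R2 + 2/3·R1.
R3 ← R3 + 1/3·R1.
R4 ← R4 − 2·R1.
R5 ← R5 − 1/2·R1.
R2 ← R2 / (-5/3).
R1 ← R1 + 4·R2.
R3 ← R3 − 1/3·R2.
R4 ← R4 − 15/2·R2.
R3 ← R3 / (-71/30).
R1 ← R1 + 3/5·R3.
R2 ← R2 − 1/10·R3.
R4 ← R4 − 53/20·R3.
R5 ← R5 + 5/6·R3.
R4 ← R4 / (2569/355).
R1 ← R1 + 216/71·R4.
R2 ← R2 + 35/71·R4.
R3 ← R3 − 61/142·R4.
R5 ← R5 − 1111/426·R4.
R5 ← R5 / (310171/30828).
R1 ← R1 − 17161/12845·R5.
R2 ← R2 − 6099/3670·R5.
R3 ← R3 − 26839/10276·R5.
R4 ← R4 + 10013/5138·R5.
Reading off the reduced rows gives x1 = 2/3, x2 = 0, x3 = 5/4, x4 = -5/2, x5 = 5/2.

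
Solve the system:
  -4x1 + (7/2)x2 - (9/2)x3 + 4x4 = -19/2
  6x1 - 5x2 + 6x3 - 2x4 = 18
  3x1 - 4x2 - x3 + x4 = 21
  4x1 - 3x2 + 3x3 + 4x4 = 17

infinitely many solutions

Row-reduce:
R1 ← R1 / (-4).
R2 ← R2 − 6·R1.
R3 ← R3 − 3·R1.
R4 ← R4 − 4·R1.
R2 ← R2 / (1/4).
R1 ← R1 + 7/8·R2.
R3 ← R3 + 11/8·R2.
R4 ← R4 − 1/2·R2.
R3 ← R3 / (-17/2).
R1 ← R1 + 3/2·R3.
R2 ← R2 + 3·R3.
Rank is 3 with 4 unknowns, leaving x4 free.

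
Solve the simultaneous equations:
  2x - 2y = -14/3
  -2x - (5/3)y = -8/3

Row-reduce the augmented matrix:
R1 ← R1 / (2).
R2 ← R2 + 2·R1.
R2 ← R2 / (-11/3).
R1 ← R1 + 1·R2.
Reading off the reduced rows gives x = -1/3, y = 2.

x = -1/3, y = 2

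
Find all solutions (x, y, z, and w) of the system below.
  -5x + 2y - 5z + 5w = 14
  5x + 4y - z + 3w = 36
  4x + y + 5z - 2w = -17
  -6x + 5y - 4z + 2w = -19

Row-reduce the augmented matrix:
R1 ← R1 / (-5).
R2 ← R2 − 5·R1.
R3 ← R3 − 4·R1.
R4 ← R4 + 6·R1.
R2 ← R2 / (6).
R1 ← R1 + 2/5·R2.
R3 ← R3 − 13/5·R2.
R4 ← R4 − 13/5·R2.
R3 ← R3 / (18/5).
R1 ← R1 − 3/5·R3.
R2 ← R2 + 1·R3.
R4 ← R4 − 23/5·R3.
R4 ← R4 / (-151/27).
R1 ← R1 + 2/9·R4.
R2 ← R2 − 25/27·R4.
R3 ← R3 + 11/27·R4.
Reading off the reduced rows gives x = 6, y = -3, z = -6, w = 4.

x = 6, y = -3, z = -6, w = 4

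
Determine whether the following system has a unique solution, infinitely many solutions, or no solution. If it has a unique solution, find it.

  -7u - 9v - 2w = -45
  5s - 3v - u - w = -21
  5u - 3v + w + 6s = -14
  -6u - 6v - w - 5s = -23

no solution

Row-reduce:
R1 ← R1 / (-7).
R2 ← R2 + 1·R1.
R3 ← R3 − 5·R1.
R4 ← R4 + 6·R1.
R2 ← R2 / (-12/7).
R1 ← R1 − 9/7·R2.
R3 ← R3 + 66/7·R2.
R4 ← R4 − 12/7·R2.
R3 ← R3 / (7/2).
R1 ← R1 + 1/4·R3.
R2 ← R2 − 5/12·R3.
Row 4 reduces to 0 = 1, a contradiction. The system is inconsistent.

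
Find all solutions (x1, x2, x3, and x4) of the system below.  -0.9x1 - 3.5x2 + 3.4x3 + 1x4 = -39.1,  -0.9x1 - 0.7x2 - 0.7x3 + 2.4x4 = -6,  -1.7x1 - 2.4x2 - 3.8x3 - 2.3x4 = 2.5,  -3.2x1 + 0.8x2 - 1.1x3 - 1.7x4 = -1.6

Row-reduce the augmented matrix:
R1 ← R1 / (-9/10).
R2 ← R2 + 9/10·R1.
R3 ← R3 + 17/10·R1.
R4 ← R4 + 16/5·R1.
R2 ← R2 / (14/5).
R1 ← R1 − 35/9·R2.
R3 ← R3 − 379/90·R2.
R4 ← R4 − 596/45·R2.
R3 ← R3 / (-3407/840).
R1 ← R1 − 23/12·R3.
R2 ← R2 + 41/28·R3.
R4 ← R4 − 1303/210·R3.
R4 ← R4 / (-2198227/102210).
R1 ← R1 + 61633/10221·R4.
R2 ← R2 − 28337/10221·R4.
R3 ← R3 − 15862/10221·R4.
Reading off the reduced rows gives x1 = 4, x2 = 5, x3 = -5, x4 = -1.

x1 = 4, x2 = 5, x3 = -5, x4 = -1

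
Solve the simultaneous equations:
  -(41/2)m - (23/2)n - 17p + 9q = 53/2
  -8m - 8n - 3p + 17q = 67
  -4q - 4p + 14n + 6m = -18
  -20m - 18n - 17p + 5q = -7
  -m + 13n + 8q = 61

Row-reduce:
R1 ← R1 / (-41/2).
R2 ← R2 + 8·R1.
R3 ← R3 − 6·R1.
R4 ← R4 + 20·R1.
R5 ← R5 + 1·R1.
R2 ← R2 / (-144/41).
R1 ← R1 − 23/41·R2.
R3 ← R3 − 436/41·R2.
R4 ← R4 + 278/41·R2.
R5 ← R5 − 556/41·R2.
R3 ← R3 / (73/36).
R1 ← R1 − 203/144·R3.
R2 ← R2 + 149/144·R3.
R4 ← R4 + 535/72·R3.
R5 ← R5 − 535/36·R3.
R4 ← R4 / (8382/73).
R1 ← R1 + 1878/73·R4.
R2 ← R2 − 1190/73·R4.
R3 ← R3 − 1421/73·R4.
R5 ← R5 + 16764/73·R4.
Row 5 reduces to 0 = -6, a contradiction. The system is inconsistent.

no solution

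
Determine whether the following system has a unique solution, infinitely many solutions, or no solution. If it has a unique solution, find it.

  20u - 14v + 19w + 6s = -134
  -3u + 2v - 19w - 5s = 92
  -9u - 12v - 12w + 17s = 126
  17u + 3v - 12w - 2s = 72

u = 0, v = 4, w = -6, s = 6

Row-reduce the augmented matrix:
R1 ← R1 / (20).
R2 ← R2 + 3·R1.
R3 ← R3 + 9·R1.
R4 ← R4 − 17·R1.
R2 ← R2 / (-1/10).
R1 ← R1 + 7/10·R2.
R3 ← R3 + 183/10·R2.
R4 ← R4 − 149/10·R2.
R3 ← R3 / (2952).
R1 ← R1 − 114·R3.
R2 ← R2 − 323/2·R3.
R4 ← R4 + 4869/2·R3.
R4 ← R4 / (5581/328).
R1 ← R1 + 181/246·R4.
R2 ← R2 + 3323/2952·R4.
R3 ← R3 − 385/1476·R4.
Reading off the reduced rows gives u = 0, v = 4, w = -6, s = 6.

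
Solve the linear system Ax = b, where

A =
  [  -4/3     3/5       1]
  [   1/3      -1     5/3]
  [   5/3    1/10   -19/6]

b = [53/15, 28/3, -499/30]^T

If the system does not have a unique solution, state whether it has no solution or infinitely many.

no solution

Row-reduce:
R1 ← R1 / (-4/3).
R2 ← R2 − 1/3·R1.
R3 ← R3 − 5/3·R1.
R2 ← R2 / (-17/20).
R1 ← R1 + 9/20·R2.
R3 ← R3 − 17/20·R2.
Row 3 reduces to 0 = -2, a contradiction. The system is inconsistent.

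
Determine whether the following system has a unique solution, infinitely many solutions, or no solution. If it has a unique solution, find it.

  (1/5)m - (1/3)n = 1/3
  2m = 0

m = 0, n = -1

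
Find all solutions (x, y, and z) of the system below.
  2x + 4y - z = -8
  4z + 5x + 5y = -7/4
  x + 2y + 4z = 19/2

x = -3, y = 1/4, z = 3

Row-reduce the augmented matrix:
R1 ← R1 / (2).
R2 ← R2 − 5·R1.
R3 ← R3 − 1·R1.
R2 ← R2 / (-5).
R1 ← R1 − 2·R2.
R3 ← R3 / (9/2).
R1 ← R1 − 21/10·R3.
R2 ← R2 + 13/10·R3.
Reading off the reduced rows gives x = -3, y = 1/4, z = 3.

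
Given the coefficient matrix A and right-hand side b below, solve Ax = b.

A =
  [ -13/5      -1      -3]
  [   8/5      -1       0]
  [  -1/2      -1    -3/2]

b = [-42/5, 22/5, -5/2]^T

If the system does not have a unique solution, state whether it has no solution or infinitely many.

Row-reduce:
R1 ← R1 / (-13/5).
R2 ← R2 − 8/5·R1.
R3 ← R3 + 1/2·R1.
R2 ← R2 / (-21/13).
R1 ← R1 − 5/13·R2.
R3 ← R3 + 21/26·R2.
Row 3 reduces to 0 = -1/2, a contradiction. The system is inconsistent.

no solution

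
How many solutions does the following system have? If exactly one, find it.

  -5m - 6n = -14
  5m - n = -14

From equation 2: n = 14 + 5·m.
Substitute into equation 1 and solve: m = -2.
Then n = 4.

m = -2, n = 4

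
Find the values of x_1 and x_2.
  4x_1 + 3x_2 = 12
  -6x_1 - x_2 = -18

Row-reduce the augmented matrix:
R1 ← R1 / (4).
R2 ← R2 + 6·R1.
R2 ← R2 / (7/2).
R1 ← R1 − 3/4·R2.
Reading off the reduced rows gives x_1 = 3, x_2 = 0.

x_1 = 3, x_2 = 0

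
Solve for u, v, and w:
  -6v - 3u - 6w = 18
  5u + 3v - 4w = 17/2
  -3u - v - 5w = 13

Row-reduce the augmented matrix:
R1 ← R1 / (-3).
R2 ← R2 − 5·R1.
R3 ← R3 + 3·R1.
R2 ← R2 / (-7).
R1 ← R1 − 2·R2.
R3 ← R3 − 5·R2.
R3 ← R3 / (-9).
R1 ← R1 + 2·R3.
R2 ← R2 − 2·R3.
Reading off the reduced rows gives u = 0, v = -1/2, w = -5/2.

u = 0, v = -1/2, w = -5/2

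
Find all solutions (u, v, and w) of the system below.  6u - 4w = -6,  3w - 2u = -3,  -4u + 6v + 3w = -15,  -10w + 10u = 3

no solution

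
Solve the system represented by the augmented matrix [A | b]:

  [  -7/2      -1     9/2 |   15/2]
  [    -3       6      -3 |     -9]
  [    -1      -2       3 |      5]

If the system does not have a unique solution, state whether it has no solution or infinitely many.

no solution

Row-reduce:
R1 ← R1 / (-7/2).
R2 ← R2 + 3·R1.
R3 ← R3 + 1·R1.
R2 ← R2 / (48/7).
R1 ← R1 − 2/7·R2.
R3 ← R3 + 12/7·R2.
Row 3 reduces to 0 = -1, a contradiction. The system is inconsistent.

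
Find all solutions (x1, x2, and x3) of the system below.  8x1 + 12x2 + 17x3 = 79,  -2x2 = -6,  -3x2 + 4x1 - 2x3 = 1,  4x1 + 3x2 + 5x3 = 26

no solution

Row-reduce:
R1 ← R1 / (8).
R3 ← R3 − 4·R1.
R4 ← R4 − 4·R1.
R2 ← R2 / (-2).
R1 ← R1 − 3/2·R2.
R3 ← R3 + 9·R2.
R4 ← R4 + 3·R2.
R3 ← R3 / (-21/2).
R1 ← R1 − 17/8·R3.
R4 ← R4 + 7/2·R3.
Row 4 reduces to 0 = -2/3, a contradiction. The system is inconsistent.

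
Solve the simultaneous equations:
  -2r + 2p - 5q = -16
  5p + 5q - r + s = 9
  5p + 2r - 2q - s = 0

infinitely many solutions

Row-reduce:
R1 ← R1 / (2).
R2 ← R2 − 5·R1.
R3 ← R3 − 5·R1.
R2 ← R2 / (35/2).
R1 ← R1 + 5/2·R2.
R3 ← R3 − 21/2·R2.
R3 ← R3 / (23/5).
R1 ← R1 + 3/7·R3.
R2 ← R2 − 8/35·R3.
Rank is 3 with 4 unknowns, leaving s free.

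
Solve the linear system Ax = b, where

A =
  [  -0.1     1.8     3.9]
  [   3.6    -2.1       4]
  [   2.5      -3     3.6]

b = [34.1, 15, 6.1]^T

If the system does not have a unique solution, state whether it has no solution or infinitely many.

x_1 = 1, x_2 = 6, x_3 = 6

Row-reduce the augmented matrix:
R1 ← R1 / (-1/10).
R2 ← R2 − 18/5·R1.
R3 ← R3 − 5/2·R1.
R2 ← R2 / (627/10).
R1 ← R1 + 18·R2.
R3 ← R3 − 42·R2.
R3 ← R3 / (481/110).
R1 ← R1 − 27/11·R3.
R2 ← R2 − 76/33·R3.
Reading off the reduced rows gives x_1 = 1, x_2 = 6, x_3 = 6.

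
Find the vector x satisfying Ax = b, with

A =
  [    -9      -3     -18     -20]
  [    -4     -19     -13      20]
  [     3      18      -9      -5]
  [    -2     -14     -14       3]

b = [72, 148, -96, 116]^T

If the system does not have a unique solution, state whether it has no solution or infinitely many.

x_1 = -2, x_2 = -6, x_3 = -2, x_4 = 0

Row-reduce the augmented matrix:
R1 ← R1 / (-9).
R2 ← R2 + 4·R1.
R3 ← R3 − 3·R1.
R4 ← R4 + 2·R1.
R2 ← R2 / (-53/3).
R1 ← R1 − 1/3·R2.
R3 ← R3 − 17·R2.
R4 ← R4 + 40/3·R2.
R3 ← R3 / (-1050/53).
R1 ← R1 − 101/53·R3.
R2 ← R2 − 15/53·R3.
R4 ← R4 + 330/53·R3.
R4 ← R4 / (-136/7).
R1 ← R1 − 907/210·R4.
R2 ← R2 + 59/42·R4.
R3 ← R3 + 57/70·R4.
Reading off the reduced rows gives x_1 = -2, x_2 = -6, x_3 = -2, x_4 = 0.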